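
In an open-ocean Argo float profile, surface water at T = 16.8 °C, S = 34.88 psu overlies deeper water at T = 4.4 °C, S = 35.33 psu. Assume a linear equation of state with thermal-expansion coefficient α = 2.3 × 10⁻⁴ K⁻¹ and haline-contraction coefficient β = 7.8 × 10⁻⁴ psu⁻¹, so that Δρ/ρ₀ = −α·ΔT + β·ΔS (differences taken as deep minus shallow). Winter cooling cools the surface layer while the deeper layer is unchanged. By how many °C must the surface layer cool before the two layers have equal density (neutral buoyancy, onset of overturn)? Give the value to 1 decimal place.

13.9 °C

Neutral buoyancy requires Δρ = 0, i.e. −α(T_deep − T_surf′) + β(S_deep − S_surf) = 0.
T_surf′ = T_deep − (β/α)·ΔS = 4.4 − (7.8 × 10⁻⁴/2.3 × 10⁻⁴)·(+0.45) = 2.874 °C.
Cooling required: 16.8 − (2.874) = 13.926 °C.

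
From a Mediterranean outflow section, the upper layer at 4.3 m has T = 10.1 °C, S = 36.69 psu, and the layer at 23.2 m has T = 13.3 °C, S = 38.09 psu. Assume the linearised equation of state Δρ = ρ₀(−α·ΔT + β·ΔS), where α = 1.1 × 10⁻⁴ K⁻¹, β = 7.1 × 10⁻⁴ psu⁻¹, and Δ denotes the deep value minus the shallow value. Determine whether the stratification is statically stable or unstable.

stable

ΔT = 13.3 − 10.1 = +3.2 K and ΔS = 38.09 − 36.69 = +1.40 psu (deep − shallow).
−αΔT = -3.52 × 10⁻⁴; βΔS = 9.94 × 10⁻⁴; sum Δρ/ρ₀ = 6.42 × 10⁻⁴.
Δρ/ρ₀ > 0, so Δρ > 0: deeper water is denser → statically stable.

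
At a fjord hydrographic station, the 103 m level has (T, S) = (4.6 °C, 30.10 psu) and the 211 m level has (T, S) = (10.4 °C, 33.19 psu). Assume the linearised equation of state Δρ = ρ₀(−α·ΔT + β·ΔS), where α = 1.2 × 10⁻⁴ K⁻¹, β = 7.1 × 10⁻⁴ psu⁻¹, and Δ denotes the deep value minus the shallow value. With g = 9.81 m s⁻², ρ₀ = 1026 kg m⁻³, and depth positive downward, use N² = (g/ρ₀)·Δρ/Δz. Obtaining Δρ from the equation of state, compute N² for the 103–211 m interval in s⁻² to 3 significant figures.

1.36 × 10⁻⁴ s⁻²

ΔT = +5.8 K, ΔS = +3.09 psu (deep − shallow).
Δρ/ρ₀ = −αΔT + βΔS = -6.96 × 10⁻⁴ + 2.1939 × 10⁻³ = 1.4979 × 10⁻³, so Δρ ≈ 1.537 kg m⁻³.
N² = (g/ρ₀)·Δρ/Δz = g·(Δρ/ρ₀)/Δz = 9.81 × 1.4979 × 10⁻³ / 108 = 1.3606 × 10⁻⁴ s⁻² ≈ 1.36 × 10⁻⁴ s⁻².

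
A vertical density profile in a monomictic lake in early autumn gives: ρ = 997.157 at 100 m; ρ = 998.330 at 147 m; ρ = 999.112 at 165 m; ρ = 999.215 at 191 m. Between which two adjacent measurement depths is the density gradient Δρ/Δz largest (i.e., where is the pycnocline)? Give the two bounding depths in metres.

Compute the density gradient over each adjacent pair:
  100–147 m: Δρ/Δz = 1.173/47 = 0.025 kg m⁻⁴
  147–165 m: Δρ/Δz = 0.782/18 = 0.043 kg m⁻⁴
  165–191 m: Δρ/Δz = 0.103/26 = 4.0 × 10⁻³ kg m⁻⁴
The largest gradient is in the 147–165 m interval — the pycnocline.

147–165 m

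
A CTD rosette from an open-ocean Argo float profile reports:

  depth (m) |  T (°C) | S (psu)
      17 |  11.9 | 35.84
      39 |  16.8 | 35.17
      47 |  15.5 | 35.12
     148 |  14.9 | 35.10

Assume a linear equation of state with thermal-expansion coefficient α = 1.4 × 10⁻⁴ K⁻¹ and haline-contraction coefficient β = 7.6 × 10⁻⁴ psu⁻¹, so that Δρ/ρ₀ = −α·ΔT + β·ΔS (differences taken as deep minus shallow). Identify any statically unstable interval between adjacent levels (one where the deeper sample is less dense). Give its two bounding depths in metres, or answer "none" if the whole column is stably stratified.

Evaluate Δρ/ρ₀ = −αΔT + βΔS across each adjacent pair:
  17–39 m: −αΔT+βΔS = −(1.4 × 10⁻⁴)(+4.9)+(7.6 × 10⁻⁴)(-0.67) = -1.2 × 10⁻³ → UNSTABLE
  39–47 m: −αΔT+βΔS = −(1.4 × 10⁻⁴)(-1.3)+(7.6 × 10⁻⁴)(-0.05) = 1.4 × 10⁻⁴ → stable
  47–148 m: −αΔT+βΔS = −(1.4 × 10⁻⁴)(-0.6)+(7.6 × 10⁻⁴)(-0.02) = 6.9 × 10⁻⁵ → stable
The 17–39 m interval has Δρ < 0: lighter water underlies denser water.

17–39 m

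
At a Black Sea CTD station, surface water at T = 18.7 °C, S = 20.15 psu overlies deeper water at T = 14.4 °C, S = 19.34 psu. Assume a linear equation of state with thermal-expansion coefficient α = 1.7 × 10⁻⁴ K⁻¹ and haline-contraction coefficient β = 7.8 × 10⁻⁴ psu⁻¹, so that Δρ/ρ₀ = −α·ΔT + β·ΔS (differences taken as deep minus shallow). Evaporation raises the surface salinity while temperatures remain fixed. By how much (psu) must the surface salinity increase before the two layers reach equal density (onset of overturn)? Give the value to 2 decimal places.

0.13 psu

Neutral buoyancy requires −α(T_deep − T_surf) + β(S_deep − S_surf′) = 0.
S_surf′ = S_deep − (α/β)·ΔT = 19.34 − (1.7 × 10⁻⁴/7.8 × 10⁻⁴)·(-4.3) = 20.2772 psu.
Increase required: 20.2772 − 20.15 = 0.1272 psu.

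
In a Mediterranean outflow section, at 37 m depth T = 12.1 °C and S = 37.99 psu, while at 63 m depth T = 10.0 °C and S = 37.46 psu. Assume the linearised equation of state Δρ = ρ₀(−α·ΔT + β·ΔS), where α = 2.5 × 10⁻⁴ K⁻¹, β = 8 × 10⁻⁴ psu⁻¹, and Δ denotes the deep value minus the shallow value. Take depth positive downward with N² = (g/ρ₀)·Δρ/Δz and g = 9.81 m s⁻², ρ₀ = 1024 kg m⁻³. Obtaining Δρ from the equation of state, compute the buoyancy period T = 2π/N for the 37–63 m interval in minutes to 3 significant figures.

17.0 min

ΔT = -2.1 K, ΔS = -0.53 psu (deep − shallow).
Δρ/ρ₀ = −αΔT + βΔS = 5.25 × 10⁻⁴ − 4.24 × 10⁻⁴ = 1.01 × 10⁻⁴, so Δρ ≈ 0.1034 kg m⁻³.
N² = (g/ρ₀)·Δρ/Δz = g·(Δρ/ρ₀)/Δz = 9.81 × 1.01 × 10⁻⁴ / 26 = 3.8108 × 10⁻⁵ s⁻².
N = √(3.8108 × 10⁻⁵) = 6.1732 × 10⁻³ rad s⁻¹ → T = 2π/N = 1.0178 × 10³ s = 16.963 min ≈ 17.0 min.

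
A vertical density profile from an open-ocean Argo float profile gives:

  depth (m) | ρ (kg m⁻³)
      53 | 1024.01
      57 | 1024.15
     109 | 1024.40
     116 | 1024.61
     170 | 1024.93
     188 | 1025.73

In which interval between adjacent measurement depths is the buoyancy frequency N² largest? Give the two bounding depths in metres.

170–188 m

Compute the density gradient over each adjacent pair:
  53–57 m: Δρ/Δz = 0.14/4 = 0.035 kg m⁻⁴
  57–109 m: Δρ/Δz = 0.25/52 = 4.8 × 10⁻³ kg m⁻⁴
  109–116 m: Δρ/Δz = 0.21/7 = 0.030 kg m⁻⁴
  116–170 m: Δρ/Δz = 0.32/54 = 5.9 × 10⁻³ kg m⁻⁴
  170–188 m: Δρ/Δz = 0.80/18 = 0.044 kg m⁻⁴
The largest gradient is in the 170–188 m interval — the pycnocline.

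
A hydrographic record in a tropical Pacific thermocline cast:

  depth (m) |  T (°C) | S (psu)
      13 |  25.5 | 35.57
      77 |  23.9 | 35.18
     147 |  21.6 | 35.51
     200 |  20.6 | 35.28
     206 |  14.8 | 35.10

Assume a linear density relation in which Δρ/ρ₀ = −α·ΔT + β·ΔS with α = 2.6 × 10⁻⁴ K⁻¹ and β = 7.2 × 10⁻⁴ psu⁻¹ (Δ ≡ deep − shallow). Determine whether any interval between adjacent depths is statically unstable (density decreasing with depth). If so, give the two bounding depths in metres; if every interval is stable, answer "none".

Evaluate Δρ/ρ₀ = −αΔT + βΔS across each adjacent pair:
  13–77 m: −αΔT+βΔS = −(2.6 × 10⁻⁴)(-1.6)+(7.2 × 10⁻⁴)(-0.39) = 1.4 × 10⁻⁴ → stable
  77–147 m: −αΔT+βΔS = −(2.6 × 10⁻⁴)(-2.3)+(7.2 × 10⁻⁴)(+0.33) = 8.4 × 10⁻⁴ → stable
  147–200 m: −αΔT+βΔS = −(2.6 × 10⁻⁴)(-1.0)+(7.2 × 10⁻⁴)(-0.23) = 9.4 × 10⁻⁵ → stable
  200–206 m: −αΔT+βΔS = −(2.6 × 10⁻⁴)(-5.8)+(7.2 × 10⁻⁴)(-0.18) = 1.4 × 10⁻³ → stable
Every interval has Δρ > 0: the column is stably stratified throughout.

none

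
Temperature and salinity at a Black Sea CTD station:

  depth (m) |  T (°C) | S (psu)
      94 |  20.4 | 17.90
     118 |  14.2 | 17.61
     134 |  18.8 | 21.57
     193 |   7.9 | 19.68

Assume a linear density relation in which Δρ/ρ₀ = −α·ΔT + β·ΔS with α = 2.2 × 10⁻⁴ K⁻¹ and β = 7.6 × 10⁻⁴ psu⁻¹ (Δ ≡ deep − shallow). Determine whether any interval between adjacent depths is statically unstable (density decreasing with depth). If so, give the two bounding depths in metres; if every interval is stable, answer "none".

none

Evaluate Δρ/ρ₀ = −αΔT + βΔS across each adjacent pair:
  94–118 m: −αΔT+βΔS = −(2.2 × 10⁻⁴)(-6.2)+(7.6 × 10⁻⁴)(-0.29) = 1.1 × 10⁻³ → stable
  118–134 m: −αΔT+βΔS = −(2.2 × 10⁻⁴)(+4.6)+(7.6 × 10⁻⁴)(+3.96) = 2.0 × 10⁻³ → stable
  134–193 m: −αΔT+βΔS = −(2.2 × 10⁻⁴)(-10.9)+(7.6 × 10⁻⁴)(-1.89) = 9.6 × 10⁻⁴ → stable
Every interval has Δρ > 0: the column is stably stratified throughout.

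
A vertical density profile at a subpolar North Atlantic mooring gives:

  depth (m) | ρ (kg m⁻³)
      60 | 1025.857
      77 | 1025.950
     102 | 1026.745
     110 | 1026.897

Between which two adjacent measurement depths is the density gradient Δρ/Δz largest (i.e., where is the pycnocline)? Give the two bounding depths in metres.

Compute the density gradient over each adjacent pair:
  60–77 m: Δρ/Δz = 0.093/17 = 5.5 × 10⁻³ kg m⁻⁴
  77–102 m: Δρ/Δz = 0.795/25 = 0.032 kg m⁻⁴
  102–110 m: Δρ/Δz = 0.152/8 = 0.019 kg m⁻⁴
The largest gradient is in the 77–102 m interval — the pycnocline.

77–102 m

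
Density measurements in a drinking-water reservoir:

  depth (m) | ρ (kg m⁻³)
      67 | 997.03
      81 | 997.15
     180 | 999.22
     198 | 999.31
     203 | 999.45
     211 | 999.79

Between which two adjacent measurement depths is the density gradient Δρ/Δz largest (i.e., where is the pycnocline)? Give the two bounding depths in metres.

Compute the density gradient over each adjacent pair:
  67–81 m: Δρ/Δz = 0.12/14 = 8.6 × 10⁻³ kg m⁻⁴
  81–180 m: Δρ/Δz = 2.07/99 = 0.021 kg m⁻⁴
  180–198 m: Δρ/Δz = 0.09/18 = 5.0 × 10⁻³ kg m⁻⁴
  198–203 m: Δρ/Δz = 0.14/5 = 0.028 kg m⁻⁴
  203–211 m: Δρ/Δz = 0.34/8 = 0.043 kg m⁻⁴
The largest gradient is in the 203–211 m interval — the pycnocline.

203–211 m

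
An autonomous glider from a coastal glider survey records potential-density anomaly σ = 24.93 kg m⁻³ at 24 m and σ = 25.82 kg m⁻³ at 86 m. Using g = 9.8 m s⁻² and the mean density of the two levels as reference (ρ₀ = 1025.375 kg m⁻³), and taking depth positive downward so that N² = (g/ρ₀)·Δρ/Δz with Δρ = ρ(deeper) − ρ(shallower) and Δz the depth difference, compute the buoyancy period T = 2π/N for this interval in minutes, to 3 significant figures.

8.94 min

Δρ = 1025.82 − 1024.93 = 0.89 kg m⁻³ over Δz = 86 − 24 = 62 m.
N² = (9.8/1025.375) × (0.89/62) = 1.3720 × 10⁻⁴ s⁻².
N = √(1.3720 × 10⁻⁴) = 0.011713 rad s⁻¹, so T = 2π/N = 536.43 s = 8.9405 min ≈ 8.94 min.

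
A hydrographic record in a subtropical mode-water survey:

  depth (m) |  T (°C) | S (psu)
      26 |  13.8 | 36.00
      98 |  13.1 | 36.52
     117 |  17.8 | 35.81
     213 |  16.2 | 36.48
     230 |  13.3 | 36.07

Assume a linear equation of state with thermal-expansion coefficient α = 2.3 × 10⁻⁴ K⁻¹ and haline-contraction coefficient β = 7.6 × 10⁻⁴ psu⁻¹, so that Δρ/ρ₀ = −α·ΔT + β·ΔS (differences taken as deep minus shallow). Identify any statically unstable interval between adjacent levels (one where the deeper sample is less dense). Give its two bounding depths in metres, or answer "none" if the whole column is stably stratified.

Evaluate Δρ/ρ₀ = −αΔT + βΔS across each adjacent pair:
  26–98 m: −αΔT+βΔS = −(2.3 × 10⁻⁴)(-0.7)+(7.6 × 10⁻⁴)(+0.52) = 5.6 × 10⁻⁴ → stable
  98–117 m: −αΔT+βΔS = −(2.3 × 10⁻⁴)(+4.7)+(7.6 × 10⁻⁴)(-0.71) = -1.6 × 10⁻³ → UNSTABLE
  117–213 m: −αΔT+βΔS = −(2.3 × 10⁻⁴)(-1.6)+(7.6 × 10⁻⁴)(+0.67) = 8.8 × 10⁻⁴ → stable
  213–230 m: −αΔT+βΔS = −(2.3 × 10⁻⁴)(-2.9)+(7.6 × 10⁻⁴)(-0.41) = 3.6 × 10⁻⁴ → stable
The 98–117 m interval has Δρ < 0: lighter water underlies denser water.

98–117 m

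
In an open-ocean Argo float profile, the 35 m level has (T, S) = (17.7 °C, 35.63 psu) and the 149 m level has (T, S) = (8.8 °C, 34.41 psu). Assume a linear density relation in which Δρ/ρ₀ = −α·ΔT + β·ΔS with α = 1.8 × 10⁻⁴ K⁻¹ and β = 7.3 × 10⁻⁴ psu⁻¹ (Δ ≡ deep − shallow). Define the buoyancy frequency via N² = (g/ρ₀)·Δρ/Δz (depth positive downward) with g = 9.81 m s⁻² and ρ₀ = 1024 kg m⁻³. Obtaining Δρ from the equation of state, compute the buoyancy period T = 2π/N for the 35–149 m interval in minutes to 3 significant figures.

ΔT = -8.9 K, ΔS = -1.22 psu (deep − shallow).
Δρ/ρ₀ = −αΔT + βΔS = 1.602 × 10⁻³ − 8.906 × 10⁻⁴ = 7.114 × 10⁻⁴, so Δρ ≈ 0.7285 kg m⁻³.
N² = (g/ρ₀)·Δρ/Δz = g·(Δρ/ρ₀)/Δz = 9.81 × 7.114 × 10⁻⁴ / 114 = 6.1218 × 10⁻⁵ s⁻².
N = √(6.1218 × 10⁻⁵) = 7.8242 × 10⁻³ rad s⁻¹ → T = 2π/N = 803.05 s = 13.384 min ≈ 13.4 min.

13.4 min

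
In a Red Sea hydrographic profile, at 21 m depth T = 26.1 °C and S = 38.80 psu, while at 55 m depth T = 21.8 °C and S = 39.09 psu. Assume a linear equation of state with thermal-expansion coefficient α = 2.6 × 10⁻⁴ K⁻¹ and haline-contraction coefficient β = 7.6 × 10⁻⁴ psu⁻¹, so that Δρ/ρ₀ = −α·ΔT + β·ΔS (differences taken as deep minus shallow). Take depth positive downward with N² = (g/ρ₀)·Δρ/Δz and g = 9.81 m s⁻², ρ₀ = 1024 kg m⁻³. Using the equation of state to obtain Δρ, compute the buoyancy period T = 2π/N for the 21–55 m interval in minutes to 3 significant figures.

ΔT = -4.3 K, ΔS = +0.29 psu (deep − shallow).
Δρ/ρ₀ = −αΔT + βΔS = 1.118 × 10⁻³ + 2.204 × 10⁻⁴ = 1.3384 × 10⁻³, so Δρ ≈ 1.371 kg m⁻³.
N² = (g/ρ₀)·Δρ/Δz = g·(Δρ/ρ₀)/Δz = 9.81 × 1.3384 × 10⁻³ / 34 = 3.8617 × 10⁻⁴ s⁻².
N = √(3.8617 × 10⁻⁴) = 0.019651 rad s⁻¹ → T = 2π/N = 319.74 s = 5.3290 min ≈ 5.33 min.

5.33 min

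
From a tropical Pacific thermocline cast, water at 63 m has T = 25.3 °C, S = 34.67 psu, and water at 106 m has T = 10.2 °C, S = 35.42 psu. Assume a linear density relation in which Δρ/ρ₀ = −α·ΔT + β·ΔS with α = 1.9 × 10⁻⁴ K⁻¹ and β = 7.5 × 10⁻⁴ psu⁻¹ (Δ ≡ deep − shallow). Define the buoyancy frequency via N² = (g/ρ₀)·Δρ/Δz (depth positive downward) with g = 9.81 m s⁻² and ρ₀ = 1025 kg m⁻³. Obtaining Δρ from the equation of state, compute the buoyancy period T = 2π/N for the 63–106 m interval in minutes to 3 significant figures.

3.74 min

ΔT = -15.1 K, ΔS = +0.75 psu (deep − shallow).
Δρ/ρ₀ = −αΔT + βΔS = 2.869 × 10⁻³ + 5.625 × 10⁻⁴ = 3.4315 × 10⁻³, so Δρ ≈ 3.517 kg m⁻³.
N² = (g/ρ₀)·Δρ/Δz = g·(Δρ/ρ₀)/Δz = 9.81 × 3.4315 × 10⁻³ / 43 = 7.8286 × 10⁻⁴ s⁻².
N = √(7.8286 × 10⁻⁴) = 0.027980 rad s⁻¹ → T = 2π/N = 224.56 s = 3.7427 min ≈ 3.74 min.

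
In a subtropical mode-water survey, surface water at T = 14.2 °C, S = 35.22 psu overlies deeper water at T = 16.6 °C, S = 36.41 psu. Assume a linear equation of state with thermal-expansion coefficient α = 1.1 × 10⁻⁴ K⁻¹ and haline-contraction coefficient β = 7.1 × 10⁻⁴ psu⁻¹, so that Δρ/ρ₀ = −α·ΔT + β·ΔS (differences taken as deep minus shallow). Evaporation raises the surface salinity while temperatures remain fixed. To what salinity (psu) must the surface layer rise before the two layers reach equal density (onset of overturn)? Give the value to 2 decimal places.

36.04 psu

Neutral buoyancy requires −α(T_deep − T_surf) + β(S_deep − S_surf′) = 0.
S_surf′ = S_deep − (α/β)·ΔT = 36.41 − (1.1 × 10⁻⁴/7.1 × 10⁻⁴)·(+2.4) = 36.0382 psu.
Increase required: 36.0382 − 35.22 = 0.8182 psu.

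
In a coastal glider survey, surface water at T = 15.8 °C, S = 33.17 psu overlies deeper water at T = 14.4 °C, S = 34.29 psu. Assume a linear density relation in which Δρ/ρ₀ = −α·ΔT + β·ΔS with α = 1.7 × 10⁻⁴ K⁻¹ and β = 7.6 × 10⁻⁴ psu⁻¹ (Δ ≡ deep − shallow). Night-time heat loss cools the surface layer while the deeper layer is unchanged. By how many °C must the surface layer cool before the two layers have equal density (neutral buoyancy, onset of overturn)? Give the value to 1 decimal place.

Neutral buoyancy requires Δρ = 0, i.e. −α(T_deep − T_surf′) + β(S_deep − S_surf) = 0.
T_surf′ = T_deep − (β/α)·ΔS = 14.4 − (7.6 × 10⁻⁴/1.7 × 10⁻⁴)·(+1.12) = 9.393 °C.
Cooling required: 15.8 − (9.393) = 6.407 °C.

6.4 °C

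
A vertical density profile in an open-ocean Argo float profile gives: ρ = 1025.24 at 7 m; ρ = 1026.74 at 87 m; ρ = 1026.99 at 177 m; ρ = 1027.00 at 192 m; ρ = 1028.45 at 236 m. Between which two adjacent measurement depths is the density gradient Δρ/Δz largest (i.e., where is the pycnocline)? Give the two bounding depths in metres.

192–236 m

Compute the density gradient over each adjacent pair:
  7–87 m: Δρ/Δz = 1.50/80 = 0.019 kg m⁻⁴
  87–177 m: Δρ/Δz = 0.25/90 = 2.8 × 10⁻³ kg m⁻⁴
  177–192 m: Δρ/Δz = 0.01/15 = 6.7 × 10⁻⁴ kg m⁻⁴
  192–236 m: Δρ/Δz = 1.45/44 = 0.033 kg m⁻⁴
The largest gradient is in the 192–236 m interval — the pycnocline.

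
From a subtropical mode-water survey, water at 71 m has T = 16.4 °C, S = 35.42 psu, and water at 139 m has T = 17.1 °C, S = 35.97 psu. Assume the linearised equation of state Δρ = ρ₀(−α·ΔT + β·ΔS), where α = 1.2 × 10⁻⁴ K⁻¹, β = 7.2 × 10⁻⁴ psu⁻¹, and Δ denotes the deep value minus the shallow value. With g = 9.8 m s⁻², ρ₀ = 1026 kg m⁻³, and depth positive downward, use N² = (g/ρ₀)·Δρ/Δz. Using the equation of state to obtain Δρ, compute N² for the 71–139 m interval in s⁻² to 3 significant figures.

ΔT = +0.7 K, ΔS = +0.55 psu (deep − shallow).
Δρ/ρ₀ = −αΔT + βΔS = -8.40 × 10⁻⁵ + 3.96 × 10⁻⁴ = 3.12 × 10⁻⁴, so Δρ ≈ 0.3201 kg m⁻³.
N² = (g/ρ₀)·Δρ/Δz = g·(Δρ/ρ₀)/Δz = 9.8 × 3.12 × 10⁻⁴ / 68 = 4.4965 × 10⁻⁵ s⁻² ≈ 4.50 × 10⁻⁵ s⁻².

4.50 × 10⁻⁵ s⁻²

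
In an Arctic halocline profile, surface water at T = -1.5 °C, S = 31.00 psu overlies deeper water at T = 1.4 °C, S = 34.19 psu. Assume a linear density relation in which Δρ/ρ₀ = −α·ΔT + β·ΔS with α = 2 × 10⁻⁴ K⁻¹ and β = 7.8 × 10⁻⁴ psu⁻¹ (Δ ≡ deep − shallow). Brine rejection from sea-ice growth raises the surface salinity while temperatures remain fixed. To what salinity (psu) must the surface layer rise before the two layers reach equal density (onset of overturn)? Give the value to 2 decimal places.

33.45 psu

Neutral buoyancy requires −α(T_deep − T_surf) + β(S_deep − S_surf′) = 0.
S_surf′ = S_deep − (α/β)·ΔT = 34.19 − (2 × 10⁻⁴/7.8 × 10⁻⁴)·(+2.9) = 33.4464 psu.
Increase required: 33.4464 − 31.00 = 2.4464 psu.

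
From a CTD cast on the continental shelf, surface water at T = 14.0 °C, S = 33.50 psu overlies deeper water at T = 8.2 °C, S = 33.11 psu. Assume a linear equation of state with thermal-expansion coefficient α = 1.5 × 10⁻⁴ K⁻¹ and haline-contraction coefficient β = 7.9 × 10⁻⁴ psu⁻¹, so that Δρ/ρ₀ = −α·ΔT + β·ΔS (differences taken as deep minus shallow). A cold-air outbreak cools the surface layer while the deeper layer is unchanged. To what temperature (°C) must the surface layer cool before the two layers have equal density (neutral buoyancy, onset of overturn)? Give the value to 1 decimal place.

Neutral buoyancy requires Δρ = 0, i.e. −α(T_deep − T_surf′) + β(S_deep − S_surf) = 0.
T_surf′ = T_deep − (β/α)·ΔS = 8.2 − (7.9 × 10⁻⁴/1.5 × 10⁻⁴)·(-0.39) = 10.254 °C.
Cooling required: 14.0 − (10.254) = 3.746 °C.

10.3 °C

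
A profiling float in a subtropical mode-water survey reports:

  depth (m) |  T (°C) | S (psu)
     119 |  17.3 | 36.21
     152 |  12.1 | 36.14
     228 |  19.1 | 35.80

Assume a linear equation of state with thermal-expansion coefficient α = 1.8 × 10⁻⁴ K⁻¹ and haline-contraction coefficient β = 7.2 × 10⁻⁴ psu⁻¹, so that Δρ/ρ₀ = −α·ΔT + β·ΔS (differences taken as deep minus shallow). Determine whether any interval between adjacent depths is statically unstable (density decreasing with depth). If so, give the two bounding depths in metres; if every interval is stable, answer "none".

152–228 m

Evaluate Δρ/ρ₀ = −αΔT + βΔS across each adjacent pair:
  119–152 m: −αΔT+βΔS = −(1.8 × 10⁻⁴)(-5.2)+(7.2 × 10⁻⁴)(-0.07) = 8.9 × 10⁻⁴ → stable
  152–228 m: −αΔT+βΔS = −(1.8 × 10⁻⁴)(+7.0)+(7.2 × 10⁻⁴)(-0.34) = -1.5 × 10⁻³ → UNSTABLE
The 152–228 m interval has Δρ < 0: lighter water underlies denser water.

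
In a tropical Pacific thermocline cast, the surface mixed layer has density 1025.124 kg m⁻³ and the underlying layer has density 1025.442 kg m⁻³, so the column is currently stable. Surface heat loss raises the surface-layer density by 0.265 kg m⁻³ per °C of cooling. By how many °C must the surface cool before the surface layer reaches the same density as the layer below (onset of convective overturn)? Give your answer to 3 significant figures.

Density deficit of the surface layer: 1025.442 − 1025.124 = 0.318 kg m⁻³.
Required change = 0.318 / 0.265 = 1.20 °C.

1.20 °C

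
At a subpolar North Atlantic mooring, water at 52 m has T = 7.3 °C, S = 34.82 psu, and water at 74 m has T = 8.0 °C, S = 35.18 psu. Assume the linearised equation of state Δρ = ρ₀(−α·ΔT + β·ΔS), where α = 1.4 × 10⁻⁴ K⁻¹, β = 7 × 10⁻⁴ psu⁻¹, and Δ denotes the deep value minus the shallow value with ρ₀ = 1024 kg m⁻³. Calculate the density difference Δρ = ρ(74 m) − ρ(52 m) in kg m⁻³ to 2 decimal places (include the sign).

+0.16 kg m⁻³

ΔT = +0.7 K, ΔS = +0.36 psu (deep − shallow).
Δρ/ρ₀ = −(1.4 × 10⁻⁴)(+0.7) + (7 × 10⁻⁴)(+0.36) = 1.54 × 10⁻⁴.
Δρ = 1024 × (1.54 × 10⁻⁴) = +0.16 kg m⁻³.
Positive Δρ: denser below, stable.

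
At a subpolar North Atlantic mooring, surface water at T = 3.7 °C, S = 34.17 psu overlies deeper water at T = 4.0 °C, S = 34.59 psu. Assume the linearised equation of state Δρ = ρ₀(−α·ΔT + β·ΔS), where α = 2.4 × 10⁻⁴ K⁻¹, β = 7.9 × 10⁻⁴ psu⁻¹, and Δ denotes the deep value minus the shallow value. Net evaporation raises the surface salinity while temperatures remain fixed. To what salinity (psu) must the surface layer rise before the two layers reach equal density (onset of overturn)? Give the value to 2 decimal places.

Neutral buoyancy requires −α(T_deep − T_surf) + β(S_deep − S_surf′) = 0.
S_surf′ = S_deep − (α/β)·ΔT = 34.59 − (2.4 × 10⁻⁴/7.9 × 10⁻⁴)·(+0.3) = 34.4989 psu.
Increase required: 34.4989 − 34.17 = 0.3289 psu.

34.50 psu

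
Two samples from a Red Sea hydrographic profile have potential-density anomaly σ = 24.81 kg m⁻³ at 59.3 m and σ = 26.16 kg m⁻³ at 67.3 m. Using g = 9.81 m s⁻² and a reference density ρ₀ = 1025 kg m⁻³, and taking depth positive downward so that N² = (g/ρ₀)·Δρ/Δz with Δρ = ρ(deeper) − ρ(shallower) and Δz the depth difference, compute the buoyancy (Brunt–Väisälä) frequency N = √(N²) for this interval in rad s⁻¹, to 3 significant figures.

Δρ = 1026.16 − 1024.81 = 1.35 kg m⁻³ over Δz = 67.3 − 59.3 = 8 m.
N² = (9.81/1025) × (1.35/8) = 1.6151 × 10⁻³ s⁻².
N = √(1.6151 × 10⁻³) = 0.040188 rad s⁻¹ ≈ 0.0402 rad s⁻¹.

0.0402 rad s⁻¹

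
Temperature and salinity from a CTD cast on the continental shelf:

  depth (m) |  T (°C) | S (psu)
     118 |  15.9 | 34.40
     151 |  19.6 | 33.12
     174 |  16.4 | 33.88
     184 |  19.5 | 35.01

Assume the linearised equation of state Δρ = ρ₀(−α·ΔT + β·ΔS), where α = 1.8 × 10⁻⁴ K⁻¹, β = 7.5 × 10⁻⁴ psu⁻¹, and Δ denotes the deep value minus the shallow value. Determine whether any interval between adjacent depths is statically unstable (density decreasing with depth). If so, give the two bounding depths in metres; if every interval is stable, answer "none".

118–151 m

Evaluate Δρ/ρ₀ = −αΔT + βΔS across each adjacent pair:
  118–151 m: −αΔT+βΔS = −(1.8 × 10⁻⁴)(+3.7)+(7.5 × 10⁻⁴)(-1.28) = -1.6 × 10⁻³ → UNSTABLE
  151–174 m: −αΔT+βΔS = −(1.8 × 10⁻⁴)(-3.2)+(7.5 × 10⁻⁴)(+0.76) = 1.1 × 10⁻³ → stable
  174–184 m: −αΔT+βΔS = −(1.8 × 10⁻⁴)(+3.1)+(7.5 × 10⁻⁴)(+1.13) = 2.9 × 10⁻⁴ → stable
The 118–151 m interval has Δρ < 0: lighter water underlies denser water.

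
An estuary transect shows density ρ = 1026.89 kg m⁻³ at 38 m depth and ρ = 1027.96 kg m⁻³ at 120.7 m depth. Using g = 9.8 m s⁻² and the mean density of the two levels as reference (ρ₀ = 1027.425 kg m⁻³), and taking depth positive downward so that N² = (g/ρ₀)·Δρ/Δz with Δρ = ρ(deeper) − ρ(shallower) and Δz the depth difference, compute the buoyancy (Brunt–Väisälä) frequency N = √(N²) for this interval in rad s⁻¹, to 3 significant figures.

0.0111 rad s⁻¹

Δρ = 1027.96 − 1026.89 = 1.07 kg m⁻³ over Δz = 120.7 − 38 = 82.7 m.
N² = (9.8/1027.425) × (1.07/82.7) = 1.2341 × 10⁻⁴ s⁻².
N = √(1.2341 × 10⁻⁴) = 0.011109 rad s⁻¹ ≈ 0.0111 rad s⁻¹.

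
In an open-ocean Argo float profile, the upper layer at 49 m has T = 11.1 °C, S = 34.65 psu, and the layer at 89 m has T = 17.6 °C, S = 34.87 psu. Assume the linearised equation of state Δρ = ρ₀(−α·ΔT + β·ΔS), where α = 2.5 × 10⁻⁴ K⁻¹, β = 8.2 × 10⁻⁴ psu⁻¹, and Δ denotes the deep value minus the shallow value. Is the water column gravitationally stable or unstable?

unstable

ΔT = 17.6 − 11.1 = +6.5 K and ΔS = 34.87 − 34.65 = +0.22 psu (deep − shallow).
−αΔT = -1.625 × 10⁻³; βΔS = 1.804 × 10⁻⁴; sum Δρ/ρ₀ = -1.4446 × 10⁻³.
Δρ/ρ₀ < 0, so Δρ < 0: deeper water is lighter → statically unstable; the column would overturn.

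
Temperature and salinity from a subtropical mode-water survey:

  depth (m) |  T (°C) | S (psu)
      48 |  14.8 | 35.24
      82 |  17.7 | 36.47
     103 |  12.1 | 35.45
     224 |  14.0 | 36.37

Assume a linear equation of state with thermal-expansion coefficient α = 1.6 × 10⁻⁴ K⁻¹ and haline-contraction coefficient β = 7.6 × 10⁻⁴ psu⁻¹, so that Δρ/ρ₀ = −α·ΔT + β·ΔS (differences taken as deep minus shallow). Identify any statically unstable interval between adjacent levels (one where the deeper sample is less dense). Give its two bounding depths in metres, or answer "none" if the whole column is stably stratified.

Evaluate Δρ/ρ₀ = −αΔT + βΔS across each adjacent pair:
  48–82 m: −αΔT+βΔS = −(1.6 × 10⁻⁴)(+2.9)+(7.6 × 10⁻⁴)(+1.23) = 4.7 × 10⁻⁴ → stable
  82–103 m: −αΔT+βΔS = −(1.6 × 10⁻⁴)(-5.6)+(7.6 × 10⁻⁴)(-1.02) = 1.2 × 10⁻⁴ → stable
  103–224 m: −αΔT+βΔS = −(1.6 × 10⁻⁴)(+1.9)+(7.6 × 10⁻⁴)(+0.92) = 4.0 × 10⁻⁴ → stable
Every interval has Δρ > 0: the column is stably stratified throughout.

none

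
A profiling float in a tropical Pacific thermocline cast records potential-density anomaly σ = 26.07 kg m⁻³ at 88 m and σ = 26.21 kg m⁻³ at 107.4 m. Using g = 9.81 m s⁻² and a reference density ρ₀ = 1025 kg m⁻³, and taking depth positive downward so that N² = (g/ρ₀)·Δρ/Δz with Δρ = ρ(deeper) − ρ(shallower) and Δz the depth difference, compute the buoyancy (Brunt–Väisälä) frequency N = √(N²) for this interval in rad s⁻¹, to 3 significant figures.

Δρ = 1026.21 − 1026.07 = 0.14 kg m⁻³ over Δz = 107.4 − 88 = 19.4 m.
N² = (9.81/1025) × (0.14/19.4) = 6.9067 × 10⁻⁵ s⁻².
N = √(6.9067 × 10⁻⁵) = 8.3107 × 10⁻³ rad s⁻¹ ≈ 8.31 × 10⁻³ rad s⁻¹.

8.31 × 10⁻³ rad s⁻¹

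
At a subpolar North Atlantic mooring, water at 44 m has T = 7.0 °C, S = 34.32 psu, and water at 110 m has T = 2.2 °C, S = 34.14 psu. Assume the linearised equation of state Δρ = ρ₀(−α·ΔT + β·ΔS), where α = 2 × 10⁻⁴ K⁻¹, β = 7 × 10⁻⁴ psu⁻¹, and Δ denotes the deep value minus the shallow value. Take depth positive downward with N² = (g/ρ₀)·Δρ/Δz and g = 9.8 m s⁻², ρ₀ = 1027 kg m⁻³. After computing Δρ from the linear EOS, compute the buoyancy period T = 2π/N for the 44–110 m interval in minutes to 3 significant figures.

ΔT = -4.8 K, ΔS = -0.18 psu (deep − shallow).
Δρ/ρ₀ = −αΔT + βΔS = 9.60 × 10⁻⁴ − 1.26 × 10⁻⁴ = 8.34 × 10⁻⁴, so Δρ ≈ 0.8565 kg m⁻³.
N² = (g/ρ₀)·Δρ/Δz = g·(Δρ/ρ₀)/Δz = 9.8 × 8.34 × 10⁻⁴ / 66 = 1.2384 × 10⁻⁴ s⁻².
N = √(1.2384 × 10⁻⁴) = 0.011128 rad s⁻¹ → T = 2π/N = 564.63 s = 9.4105 min ≈ 9.41 min.

9.41 min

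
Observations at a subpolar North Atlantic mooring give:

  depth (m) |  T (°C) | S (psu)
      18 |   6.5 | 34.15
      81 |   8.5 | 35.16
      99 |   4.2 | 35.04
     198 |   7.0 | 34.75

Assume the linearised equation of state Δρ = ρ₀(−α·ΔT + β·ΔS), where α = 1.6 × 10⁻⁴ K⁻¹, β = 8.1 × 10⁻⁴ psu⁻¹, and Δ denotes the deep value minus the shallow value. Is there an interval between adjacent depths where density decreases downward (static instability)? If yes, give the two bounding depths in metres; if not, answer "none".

Evaluate Δρ/ρ₀ = −αΔT + βΔS across each adjacent pair:
  18–81 m: −αΔT+βΔS = −(1.6 × 10⁻⁴)(+2.0)+(8.1 × 10⁻⁴)(+1.01) = 5.0 × 10⁻⁴ → stable
  81–99 m: −αΔT+βΔS = −(1.6 × 10⁻⁴)(-4.3)+(8.1 × 10⁻⁴)(-0.12) = 5.9 × 10⁻⁴ → stable
  99–198 m: −αΔT+βΔS = −(1.6 × 10⁻⁴)(+2.8)+(8.1 × 10⁻⁴)(-0.29) = -6.8 × 10⁻⁴ → UNSTABLE
The 99–198 m interval has Δρ < 0: lighter water underlies denser water.

99–198 m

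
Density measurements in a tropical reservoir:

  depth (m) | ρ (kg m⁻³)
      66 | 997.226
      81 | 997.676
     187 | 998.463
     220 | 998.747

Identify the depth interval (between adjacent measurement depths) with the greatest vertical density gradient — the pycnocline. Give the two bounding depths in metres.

66–81 m

Compute the density gradient over each adjacent pair:
  66–81 m: Δρ/Δz = 0.450/15 = 0.030 kg m⁻⁴
  81–187 m: Δρ/Δz = 0.787/106 = 7.4 × 10⁻³ kg m⁻⁴
  187–220 m: Δρ/Δz = 0.284/33 = 8.6 × 10⁻³ kg m⁻⁴
The largest gradient is in the 66–81 m interval — the pycnocline.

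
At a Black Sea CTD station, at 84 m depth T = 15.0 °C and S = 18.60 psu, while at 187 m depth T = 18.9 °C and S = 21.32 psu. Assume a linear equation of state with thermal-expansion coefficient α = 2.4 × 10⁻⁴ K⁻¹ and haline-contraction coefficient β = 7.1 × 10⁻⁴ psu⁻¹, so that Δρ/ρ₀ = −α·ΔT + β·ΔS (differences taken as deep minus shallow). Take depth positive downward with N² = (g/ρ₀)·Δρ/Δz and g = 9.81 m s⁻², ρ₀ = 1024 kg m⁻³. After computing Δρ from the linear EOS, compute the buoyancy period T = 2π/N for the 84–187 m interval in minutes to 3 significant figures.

10.8 min

ΔT = +3.9 K, ΔS = +2.72 psu (deep − shallow).
Δρ/ρ₀ = −αΔT + βΔS = -9.36 × 10⁻⁴ + 1.9312 × 10⁻³ = 9.952 × 10⁻⁴, so Δρ ≈ 1.019 kg m⁻³.
N² = (g/ρ₀)·Δρ/Δz = g·(Δρ/ρ₀)/Δz = 9.81 × 9.952 × 10⁻⁴ / 103 = 9.4786 × 10⁻⁵ s⁻².
N = √(9.4786 × 10⁻⁵) = 9.7358 × 10⁻³ rad s⁻¹ → T = 2π/N = 645.37 s = 10.756 min ≈ 10.8 min.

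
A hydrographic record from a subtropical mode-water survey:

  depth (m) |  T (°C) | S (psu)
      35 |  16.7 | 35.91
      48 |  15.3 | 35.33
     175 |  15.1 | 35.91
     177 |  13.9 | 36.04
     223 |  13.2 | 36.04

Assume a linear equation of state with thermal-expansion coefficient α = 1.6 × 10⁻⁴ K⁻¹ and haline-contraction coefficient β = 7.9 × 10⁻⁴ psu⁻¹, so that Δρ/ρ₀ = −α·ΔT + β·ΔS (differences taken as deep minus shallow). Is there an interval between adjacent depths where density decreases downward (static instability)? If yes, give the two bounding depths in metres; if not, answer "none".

Evaluate Δρ/ρ₀ = −αΔT + βΔS across each adjacent pair:
  35–48 m: −αΔT+βΔS = −(1.6 × 10⁻⁴)(-1.4)+(7.9 × 10⁻⁴)(-0.58) = -2.3 × 10⁻⁴ → UNSTABLE
  48–175 m: −αΔT+βΔS = −(1.6 × 10⁻⁴)(-0.2)+(7.9 × 10⁻⁴)(+0.58) = 4.9 × 10⁻⁴ → stable
  175–177 m: −αΔT+βΔS = −(1.6 × 10⁻⁴)(-1.2)+(7.9 × 10⁻⁴)(+0.13) = 2.9 × 10⁻⁴ → stable
  177–223 m: −αΔT+βΔS = −(1.6 × 10⁻⁴)(-0.7)+(7.9 × 10⁻⁴)(+0.00) = 1.1 × 10⁻⁴ → stable
The 35–48 m interval has Δρ < 0: lighter water underlies denser water.

35–48 m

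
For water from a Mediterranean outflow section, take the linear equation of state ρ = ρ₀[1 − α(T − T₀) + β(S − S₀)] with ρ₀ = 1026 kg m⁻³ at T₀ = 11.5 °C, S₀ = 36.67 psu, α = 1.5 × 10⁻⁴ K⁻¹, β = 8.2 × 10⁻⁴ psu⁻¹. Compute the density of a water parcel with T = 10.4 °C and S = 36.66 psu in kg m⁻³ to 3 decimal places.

T − T₀ = -1.1 K, S − S₀ = -0.01 psu.
Bracket = 1 − α·(-1.1) + β·(-0.01) = 1 + (1.568 × 10⁻⁴) = 1.0001568.
ρ = 1026 × 1.0001568 = 1026.161 kg m⁻³.

1026.161 kg m⁻³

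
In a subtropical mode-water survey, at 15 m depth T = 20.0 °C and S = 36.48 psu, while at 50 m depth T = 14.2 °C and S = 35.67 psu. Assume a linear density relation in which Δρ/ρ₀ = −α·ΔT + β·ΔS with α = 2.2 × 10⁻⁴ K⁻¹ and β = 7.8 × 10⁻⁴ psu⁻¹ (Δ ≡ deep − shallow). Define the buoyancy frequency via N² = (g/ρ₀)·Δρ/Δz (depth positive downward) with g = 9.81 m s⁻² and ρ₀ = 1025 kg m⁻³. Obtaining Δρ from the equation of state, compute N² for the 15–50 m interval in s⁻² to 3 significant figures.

ΔT = -5.8 K, ΔS = -0.81 psu (deep − shallow).
Δρ/ρ₀ = −αΔT + βΔS = 1.276 × 10⁻³ − 6.318 × 10⁻⁴ = 6.442 × 10⁻⁴, so Δρ ≈ 0.6603 kg m⁻³.
N² = (g/ρ₀)·Δρ/Δz = g·(Δρ/ρ₀)/Δz = 9.81 × 6.442 × 10⁻⁴ / 35 = 1.8056 × 10⁻⁴ s⁻² ≈ 1.81 × 10⁻⁴ s⁻².

1.81 × 10⁻⁴ s⁻²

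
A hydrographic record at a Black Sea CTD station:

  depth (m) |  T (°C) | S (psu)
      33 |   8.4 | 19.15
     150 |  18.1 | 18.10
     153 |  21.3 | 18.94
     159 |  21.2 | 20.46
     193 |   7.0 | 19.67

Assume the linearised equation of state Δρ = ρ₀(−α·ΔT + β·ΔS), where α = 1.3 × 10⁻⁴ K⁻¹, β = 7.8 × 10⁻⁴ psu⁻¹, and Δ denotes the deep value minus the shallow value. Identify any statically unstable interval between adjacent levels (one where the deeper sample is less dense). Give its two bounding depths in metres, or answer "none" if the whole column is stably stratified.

Evaluate Δρ/ρ₀ = −αΔT + βΔS across each adjacent pair:
  33–150 m: −αΔT+βΔS = −(1.3 × 10⁻⁴)(+9.7)+(7.8 × 10⁻⁴)(-1.05) = -2.1 × 10⁻³ → UNSTABLE
  150–153 m: −αΔT+βΔS = −(1.3 × 10⁻⁴)(+3.2)+(7.8 × 10⁻⁴)(+0.84) = 2.4 × 10⁻⁴ → stable
  153–159 m: −αΔT+βΔS = −(1.3 × 10⁻⁴)(-0.1)+(7.8 × 10⁻⁴)(+1.52) = 1.2 × 10⁻³ → stable
  159–193 m: −αΔT+βΔS = −(1.3 × 10⁻⁴)(-14.2)+(7.8 × 10⁻⁴)(-0.79) = 1.2 × 10⁻³ → stable
The 33–150 m interval has Δρ < 0: lighter water underlies denser water.

33–150 m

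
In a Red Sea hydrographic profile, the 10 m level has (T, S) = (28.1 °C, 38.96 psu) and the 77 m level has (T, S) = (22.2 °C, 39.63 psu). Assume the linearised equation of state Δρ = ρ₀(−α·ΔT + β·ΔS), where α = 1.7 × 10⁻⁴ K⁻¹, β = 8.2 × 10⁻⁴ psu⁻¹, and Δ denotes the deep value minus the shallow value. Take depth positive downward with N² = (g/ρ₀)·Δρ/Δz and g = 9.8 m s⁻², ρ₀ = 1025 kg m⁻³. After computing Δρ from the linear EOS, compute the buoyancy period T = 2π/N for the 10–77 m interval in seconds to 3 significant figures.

417 s

ΔT = -5.9 K, ΔS = +0.67 psu (deep − shallow).
Δρ/ρ₀ = −αΔT + βΔS = 1.003 × 10⁻³ + 5.494 × 10⁻⁴ = 1.5524 × 10⁻³, so Δρ ≈ 1.591 kg m⁻³.
N² = (g/ρ₀)·Δρ/Δz = g·(Δρ/ρ₀)/Δz = 9.8 × 1.5524 × 10⁻³ / 67 = 2.2707 × 10⁻⁴ s⁻².
N = √(2.2707 × 10⁻⁴) = 0.015069 rad s⁻¹ → T = 2π/N = 416.96 s ≈ 417 s.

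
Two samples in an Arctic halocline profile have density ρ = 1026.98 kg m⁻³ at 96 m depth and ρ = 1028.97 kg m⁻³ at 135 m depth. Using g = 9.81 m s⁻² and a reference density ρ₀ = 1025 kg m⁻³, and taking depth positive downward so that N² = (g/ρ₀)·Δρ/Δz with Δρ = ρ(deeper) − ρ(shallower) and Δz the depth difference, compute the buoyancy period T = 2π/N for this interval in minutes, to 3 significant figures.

4.74 min

Δρ = 1028.97 − 1026.98 = 1.99 kg m⁻³ over Δz = 135 − 96 = 39 m.
N² = (9.81/1025) × (1.99/39) = 4.8835 × 10⁻⁴ s⁻².
N = √(4.8835 × 10⁻⁴) = 0.022099 rad s⁻¹, so T = 2π/N = 284.32 s = 4.7387 min ≈ 4.74 min.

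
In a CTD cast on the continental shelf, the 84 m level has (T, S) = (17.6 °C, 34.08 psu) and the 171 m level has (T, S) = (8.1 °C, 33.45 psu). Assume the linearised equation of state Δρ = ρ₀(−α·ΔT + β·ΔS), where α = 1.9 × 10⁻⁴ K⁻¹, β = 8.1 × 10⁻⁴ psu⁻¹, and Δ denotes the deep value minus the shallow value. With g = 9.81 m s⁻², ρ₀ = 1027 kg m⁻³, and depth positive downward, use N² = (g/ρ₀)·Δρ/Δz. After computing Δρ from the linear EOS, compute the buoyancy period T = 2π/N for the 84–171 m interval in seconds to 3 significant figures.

520 s

ΔT = -9.5 K, ΔS = -0.63 psu (deep − shallow).
Δρ/ρ₀ = −αΔT + βΔS = 1.805 × 10⁻³ − 5.103 × 10⁻⁴ = 1.2947 × 10⁻³, so Δρ ≈ 1.330 kg m⁻³.
N² = (g/ρ₀)·Δρ/Δz = g·(Δρ/ρ₀)/Δz = 9.81 × 1.2947 × 10⁻³ / 87 = 1.4599 × 10⁻⁴ s⁻².
N = √(1.4599 × 10⁻⁴) = 0.012083 rad s⁻¹ → T = 2π/N = 520.00 s ≈ 520 s.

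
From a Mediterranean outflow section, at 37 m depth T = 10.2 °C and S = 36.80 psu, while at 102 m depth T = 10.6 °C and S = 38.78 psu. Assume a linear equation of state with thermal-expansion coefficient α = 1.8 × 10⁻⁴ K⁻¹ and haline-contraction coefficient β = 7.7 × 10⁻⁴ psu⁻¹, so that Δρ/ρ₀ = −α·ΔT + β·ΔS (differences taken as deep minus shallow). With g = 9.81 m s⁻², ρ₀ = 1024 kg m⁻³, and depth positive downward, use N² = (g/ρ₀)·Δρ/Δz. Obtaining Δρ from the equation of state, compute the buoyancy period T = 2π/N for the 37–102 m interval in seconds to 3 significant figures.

ΔT = +0.4 K, ΔS = +1.98 psu (deep − shallow).
Δρ/ρ₀ = −αΔT + βΔS = -7.20 × 10⁻⁵ + 1.5246 × 10⁻³ = 1.4526 × 10⁻³, so Δρ ≈ 1.487 kg m⁻³.
N² = (g/ρ₀)·Δρ/Δz = g·(Δρ/ρ₀)/Δz = 9.81 × 1.4526 × 10⁻³ / 65 = 2.1923 × 10⁻⁴ s⁻².
N = √(2.1923 × 10⁻⁴) = 0.014806 rad s⁻¹ → T = 2π/N = 424.37 s ≈ 424 s.

424 s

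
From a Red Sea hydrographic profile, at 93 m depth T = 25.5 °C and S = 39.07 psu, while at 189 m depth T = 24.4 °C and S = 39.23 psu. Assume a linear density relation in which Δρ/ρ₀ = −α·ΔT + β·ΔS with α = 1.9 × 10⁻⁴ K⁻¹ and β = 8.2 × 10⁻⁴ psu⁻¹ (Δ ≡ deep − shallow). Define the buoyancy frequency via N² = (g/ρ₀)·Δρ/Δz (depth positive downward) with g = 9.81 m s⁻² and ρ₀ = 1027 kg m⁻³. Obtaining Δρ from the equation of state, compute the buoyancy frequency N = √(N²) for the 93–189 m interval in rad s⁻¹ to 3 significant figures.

ΔT = -1.1 K, ΔS = +0.16 psu (deep − shallow).
Δρ/ρ₀ = −αΔT + βΔS = 2.09 × 10⁻⁴ + 1.312 × 10⁻⁴ = 3.402 × 10⁻⁴, so Δρ ≈ 0.3494 kg m⁻³.
N² = (g/ρ₀)·Δρ/Δz = g·(Δρ/ρ₀)/Δz = 9.81 × 3.402 × 10⁻⁴ / 96 = 3.4764 × 10⁻⁵ s⁻².
N = √(3.4764 × 10⁻⁵) = 5.8961 × 10⁻³ rad s⁻¹ ≈ 5.90 × 10⁻³ rad s⁻¹.

5.90 × 10⁻³ rad s⁻¹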